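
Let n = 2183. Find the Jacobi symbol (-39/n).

-1

First reduce: -39 ≡ 2144 (mod 2183).
Pull out 2^5: since 2183 ≡ 7 (mod 8), (2/2183) = +1, so (2/2183)^5 = +1.
Reciprocity: 67 ≡ 3 and 2183 ≡ 3 (mod 4), so (67/2183) = −(2183/67).
Reduce top mod 67: now compute (39/67).
Reciprocity: 39 ≡ 3 and 67 ≡ 3 (mod 4), so (39/67) = −(67/39).
Reduce top mod 39: now compute (28/39).
Pull out 2^2: since 39 ≡ 7 (mod 8), (2/39) = +1, so (2/39)^2 = +1.
Reciprocity: 7 ≡ 3 and 39 ≡ 3 (mod 4), so (7/39) = −(39/7).
Reduce top mod 7: now compute (4/7).
Pull out 2^2: since 7 ≡ 7 (mod 8), (2/7) = +1, so (2/7)^2 = +1.
Reached (1/7) = 1. Collecting the sign flips along the way, the symbol is -1.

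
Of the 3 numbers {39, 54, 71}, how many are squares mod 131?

1

(39/131) = +1 → QR.
(54/131) = -1 → non-residue.
(71/131) = -1 → non-residue.
Total quadratic residues among the 3: 1.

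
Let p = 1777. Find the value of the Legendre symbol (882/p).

1

Pull out 2: since 1777 ≡ 1 (mod 8), (2/1777) = +1.
Reciprocity: 441 ≡ 1 and 1777 ≡ 1 (mod 4), so (441/1777) = +(1777/441).
Reduce top mod 441: now compute (13/441).
Reciprocity: 13 ≡ 1 and 441 ≡ 1 (mod 4), so (13/441) = +(441/13).
Reduce top mod 13: now compute (12/13).
Pull out 2^2: since 13 ≡ 5 (mod 8), (2/13) = -1, so (2/13)^2 = +1.
Reciprocity: 3 ≡ 3 and 13 ≡ 1 (mod 4), so (3/13) = +(13/3).
Reduce top mod 3: now compute (1/3).
Reached (1/3) = 1. Collecting the sign flips along the way, the symbol is +1.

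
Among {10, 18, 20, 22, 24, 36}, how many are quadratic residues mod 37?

(10/37) = +1 → QR.
(18/37) = -1 → non-residue.
(20/37) = -1 → non-residue.
(22/37) = -1 → non-residue.
(24/37) = -1 → non-residue.
(36/37) = +1 → QR.
Total quadratic residues among the 6: 2.

2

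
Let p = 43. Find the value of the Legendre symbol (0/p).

0

Top reduces to 0: gcd > 1, so the symbol is 0.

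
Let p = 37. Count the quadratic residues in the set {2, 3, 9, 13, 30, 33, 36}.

5

(2/37) = -1 → non-residue.
(3/37) = +1 → QR.
(9/37) = +1 → QR.
(13/37) = -1 → non-residue.
(30/37) = +1 → QR.
(33/37) = +1 → QR.
(36/37) = +1 → QR.
Total quadratic residues among the 7: 5.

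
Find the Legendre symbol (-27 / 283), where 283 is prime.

First reduce: -27 ≡ 256 (mod 283).
Pull out 2^8: since 283 ≡ 3 (mod 8), (2/283) = -1, so (2/283)^8 = +1.
Reached (1/283) = 1. Collecting the sign flips along the way, the symbol is +1.

1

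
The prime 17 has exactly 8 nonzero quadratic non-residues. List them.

3, 5, 6, 7, 10, 11, 12, 14

Square k = 1,…,8 (k and 17−k give the same square):
1²=1, 2²=4, 3²=9, 4²=16, 5²≡8, 6²≡2, 7²≡15, 8²≡13 (mod 17).
The residues are {1, 2, 4, 8, 9, 13, 15, 16}; the non-residues are the remaining 8 nonzero classes.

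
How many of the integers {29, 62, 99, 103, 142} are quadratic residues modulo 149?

(29/149) = +1 → QR.
(62/149) = -1 → non-residue.
(99/149) = -1 → non-residue.
(103/149) = +1 → QR.
(142/149) = +1 → QR.
Total quadratic residues among the 5: 3.

3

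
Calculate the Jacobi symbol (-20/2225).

First reduce: -20 ≡ 2205 (mod 2225).
Reciprocity: 2205 ≡ 1 and 2225 ≡ 1 (mod 4), so (2205/2225) = +(2225/2205).
Reduce top mod 2205: now compute (20/2205).
Pull out 2^2: since 2205 ≡ 5 (mod 8), (2/2205) = -1, so (2/2205)^2 = +1.
Reciprocity: 5 ≡ 1 and 2205 ≡ 1 (mod 4), so (5/2205) = +(2205/5).
Reduce top mod 5: now compute (0/5).
Top reduces to 0: gcd > 1, so the symbol is 0.

0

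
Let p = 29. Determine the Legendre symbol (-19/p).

-1

First reduce: -19 ≡ 10 (mod 29).
Pull out 2: since 29 ≡ 5 (mod 8), (2/29) = -1.
Reciprocity: 5 ≡ 1 and 29 ≡ 1 (mod 4), so (5/29) = +(29/5).
Reduce top mod 5: now compute (4/5).
Pull out 2^2: since 5 ≡ 5 (mod 8), (2/5) = -1, so (2/5)^2 = +1.
Reached (1/5) = 1. Collecting the sign flips along the way, the symbol is -1.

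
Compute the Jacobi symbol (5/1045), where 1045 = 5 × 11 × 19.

Reciprocity: 5 ≡ 1 and 1045 ≡ 1 (mod 4), so (5/1045) = +(1045/5).
Reduce top mod 5: now compute (0/5).
Top reduces to 0: gcd > 1, so the symbol is 0.

0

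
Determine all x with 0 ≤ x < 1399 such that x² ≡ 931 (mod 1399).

655, 744

Since 1399 ≡ 3 (mod 4), a square root of 931 is 931^((1399+1)/4) = 931^350 mod 1399.
Repeated squaring: 931^2≡780, 931^4≡1234, 931^8≡644, 931^16≡632, 931^32≡709, 931^64≡440, 931^128≡538, 931^256≡1250 (mod 1399).
931^350 = 931^(256+64+16+8+4+2) ≡ 744 (mod 1399).
Check: 744² = 553536 ≡ 931 (mod 1399). The two roots are 655 and 744.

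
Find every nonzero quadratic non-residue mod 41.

Square k = 1,…,20 (k and 41−k give the same square):
1²=1, 2²=4, 3²=9, 4²=16, 5²=25, 6²=36, 7²≡8, 8²≡23, 9²≡40, 10²≡18, 11²≡39, 12²≡21, 13²≡5, 14²≡32, 15²≡20, 16²≡10, 17²≡2, 18²≡37, 19²≡33, 20²≡31 (mod 41).
The residues are {1, 2, 4, 5, 8, 9, 10, 16, 18, 20, 21, 23, 25, 31, 32, 33, 36, 37, 39, 40}; the non-residues are the remaining 20 nonzero classes.

3 6 7 11 12 13 14 15 17 19 22 24 26 27 28 29 30 34 35 38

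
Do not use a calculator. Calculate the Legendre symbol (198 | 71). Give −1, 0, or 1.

First reduce: 198 ≡ 56 (mod 71).
Pull out 2^3: since 71 ≡ 7 (mod 8), (2/71) = +1, so (2/71)^3 = +1.
Reciprocity: 7 ≡ 3 and 71 ≡ 3 (mod 4), so (7/71) = −(71/7).
Reduce top mod 7: now compute (1/7).
Reached (1/7) = 1. Collecting the sign flips along the way, the symbol is -1.

-1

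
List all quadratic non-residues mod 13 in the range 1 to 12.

2,5,6,7,8,11

Square k = 1,…,6 (k and 13−k give the same square):
1²=1, 2²=4, 3²=9, 4²≡3, 5²≡12, 6²≡10 (mod 13).
The residues are {1, 3, 4, 9, 10, 12}; the non-residues are the remaining 6 nonzero classes.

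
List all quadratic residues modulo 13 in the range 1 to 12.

1,3,4,9,10,12

Square k = 1,…,6 (k and 13−k give the same square):
1²=1, 2²=4, 3²=9, 4²≡3, 5²≡12, 6²≡10 (mod 13).
So the quadratic residues mod 13 are {1, 3, 4, 9, 10, 12}.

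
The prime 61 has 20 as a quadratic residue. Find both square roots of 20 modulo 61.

9, 52

61 ≡ 1 (mod 4), so we find a root by search.
Trying successive values, 9² = 81 ≡ 20 (mod 61). The other root is 61 − 9 = 52.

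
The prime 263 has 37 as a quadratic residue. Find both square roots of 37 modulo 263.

Since 263 ≡ 3 (mod 4), a square root of 37 is 37^((263+1)/4) = 37^66 mod 263.
Repeated squaring: 37^2≡54, 37^4≡23, 37^8≡3, 37^16≡9, 37^32≡81, 37^64≡249 (mod 263).
37^66 = 37^(64+2) ≡ 33 (mod 263).
Check: 33² = 1089 ≡ 37 (mod 263). The two roots are 33 and 230.

33, 230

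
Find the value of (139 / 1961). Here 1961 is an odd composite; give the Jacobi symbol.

Reciprocity: 139 ≡ 3 and 1961 ≡ 1 (mod 4), so (139/1961) = +(1961/139).
Reduce top mod 139: now compute (15/139).
Reciprocity: 15 ≡ 3 and 139 ≡ 3 (mod 4), so (15/139) = −(139/15).
Reduce top mod 15: now compute (4/15).
Pull out 2^2: since 15 ≡ 7 (mod 8), (2/15) = +1, so (2/15)^2 = +1.
Reached (1/15) = 1. Collecting the sign flips along the way, the symbol is -1.

-1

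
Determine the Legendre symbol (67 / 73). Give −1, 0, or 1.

1

Euler's criterion: (67/73) ≡ 67^36 (mod 73).
67^2 ≡ 36 (mod 73)
67^4 ≡ 55 (mod 73)
67^8 ≡ 32 (mod 73)
67^16 ≡ 2 (mod 73)
67^32 ≡ 4 (mod 73)
67^36 = 67^(32+4) ≡ 1 (mod 73).
Result is 1, so (67/73) = 1.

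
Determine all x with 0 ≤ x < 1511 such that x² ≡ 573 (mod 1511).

284, 1227

Since 1511 ≡ 3 (mod 4), a square root of 573 is 573^((1511+1)/4) = 573^378 mod 1511.
Repeated squaring: 573^2≡442, 573^4≡445, 573^8≡84, 573^16≡1012, 573^32≡1197, 573^64≡381, 573^128≡105, 573^256≡448 (mod 1511).
573^378 = 573^(256+64+32+16+8+2) ≡ 1227 (mod 1511).
Check: 1227² = 1505529 ≡ 573 (mod 1511). The two roots are 284 and 1227.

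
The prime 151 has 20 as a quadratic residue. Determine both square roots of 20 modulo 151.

Since 151 ≡ 3 (mod 4), a square root of 20 is 20^((151+1)/4) = 20^38 mod 151.
Repeated squaring: 20^2≡98, 20^4≡91, 20^8≡127, 20^16≡123, 20^32≡29 (mod 151).
20^38 = 20^(32+4+2) ≡ 110 (mod 151).
Check: 110² = 12100 ≡ 20 (mod 151). The two roots are 41 and 110.

41, 110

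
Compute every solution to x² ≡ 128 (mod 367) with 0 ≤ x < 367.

102, 265

Since 367 ≡ 3 (mod 4), a square root of 128 is 128^((367+1)/4) = 128^92 mod 367.
Repeated squaring: 128^2≡236, 128^4≡279, 128^8≡37, 128^16≡268, 128^32≡259, 128^64≡287 (mod 367).
128^92 = 128^(64+16+8+4) ≡ 102 (mod 367).
Check: 102² = 10404 ≡ 128 (mod 367). The two roots are 102 and 265.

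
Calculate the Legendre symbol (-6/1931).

1

First reduce: -6 ≡ 1925 (mod 1931).
Reciprocity: 1925 ≡ 1 and 1931 ≡ 3 (mod 4), so (1925/1931) = +(1931/1925).
Reduce top mod 1925: now compute (6/1925).
Pull out 2: since 1925 ≡ 5 (mod 8), (2/1925) = -1.
Reciprocity: 3 ≡ 3 and 1925 ≡ 1 (mod 4), so (3/1925) = +(1925/3).
Reduce top mod 3: now compute (2/3).
Pull out 2: since 3 ≡ 3 (mod 8), (2/3) = -1.
Reached (1/3) = 1. Collecting the sign flips along the way, the symbol is +1.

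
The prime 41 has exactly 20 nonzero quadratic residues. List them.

Square k = 1,…,20 (k and 41−k give the same square):
1²=1, 2²=4, 3²=9, 4²=16, 5²=25, 6²=36, 7²≡8, 8²≡23, 9²≡40, 10²≡18, 11²≡39, 12²≡21, 13²≡5, 14²≡32, 15²≡20, 16²≡10, 17²≡2, 18²≡37, 19²≡33, 20²≡31 (mod 41).
So the quadratic residues mod 41 are {1, 2, 4, 5, 8, 9, 10, 16, 18, 20, 21, 23, 25, 31, 32, 33, 36, 37, 39, 40}.

1 2 4 5 8 9 10 16 18 20 21 23 25 31 32 33 36 37 39 40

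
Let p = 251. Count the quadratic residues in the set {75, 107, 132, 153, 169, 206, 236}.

3

(75/251) = +1 → QR.
(107/251) = -1 → non-residue.
(132/251) = -1 → non-residue.
(153/251) = +1 → QR.
(169/251) = +1 → QR.
(206/251) = -1 → non-residue.
(236/251) = -1 → non-residue.
Total quadratic residues among the 7: 3.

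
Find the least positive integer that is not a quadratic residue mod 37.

(2/37) = −1, so 2 is the smallest positive non-residue mod 37.

2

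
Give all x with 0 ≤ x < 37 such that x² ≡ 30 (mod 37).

17, 20

37 ≡ 1 (mod 4), so we find a root by search.
Trying successive values, 17² = 289 ≡ 30 (mod 37). The other root is 37 − 17 = 20.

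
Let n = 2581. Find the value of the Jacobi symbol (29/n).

0

Reciprocity: 29 ≡ 1 and 2581 ≡ 1 (mod 4), so (29/2581) = +(2581/29).
Reduce top mod 29: now compute (0/29).
Top reduces to 0: gcd > 1, so the symbol is 0.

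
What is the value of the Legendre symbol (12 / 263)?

1

Euler's criterion: (12/263) ≡ 12^131 (mod 263).
12^2 ≡ 144 (mod 263)
12^4 ≡ 222 (mod 263)
12^8 ≡ 103 (mod 263)
12^16 ≡ 89 (mod 263)
12^32 ≡ 31 (mod 263)
12^64 ≡ 172 (mod 263)
12^128 ≡ 128 (mod 263)
12^131 = 12^(128+2+1) ≡ 1 (mod 263).
Result is 1, so (12/263) = 1.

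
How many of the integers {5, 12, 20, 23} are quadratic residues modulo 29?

(5/29) = +1 → QR.
(12/29) = -1 → non-residue.
(20/29) = +1 → QR.
(23/29) = +1 → QR.
Total quadratic residues among the 4: 3.

3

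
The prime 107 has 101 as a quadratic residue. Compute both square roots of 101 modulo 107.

23, 84

Since 107 ≡ 3 (mod 4), a square root of 101 is 101^((107+1)/4) = 101^27 mod 107.
Repeated squaring: 101^2≡36, 101^4≡12, 101^8≡37, 101^16≡85 (mod 107).
101^27 = 101^(16+8+2+1) ≡ 23 (mod 107).
Check: 23² = 529 ≡ 101 (mod 107). The two roots are 23 and 84.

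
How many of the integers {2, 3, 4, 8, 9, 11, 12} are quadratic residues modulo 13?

(2/13) = -1 → non-residue.
(3/13) = +1 → QR.
(4/13) = +1 → QR.
(8/13) = -1 → non-residue.
(9/13) = +1 → QR.
(11/13) = -1 → non-residue.
(12/13) = +1 → QR.
Total quadratic residues among the 7: 4.

4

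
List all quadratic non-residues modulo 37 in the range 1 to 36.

Square k = 1,…,18 (k and 37−k give the same square):
1²=1, 2²=4, 3²=9, 4²=16, 5²=25, 6²=36, 7²≡12, 8²≡27, 9²≡7, 10²≡26, 11²≡10, 12²≡33, 13²≡21, 14²≡11, 15²≡3, 16²≡34, 17²≡30, 18²≡28 (mod 37).
The residues are {1, 3, 4, 7, 9, 10, 11, 12, 16, 21, 25, 26, 27, 28, 30, 33, 34, 36}; the non-residues are the remaining 18 nonzero classes.

2 5 6 8 13 14 15 17 18 19 20 22 23 24 29 31 32 35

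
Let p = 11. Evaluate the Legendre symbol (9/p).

Reciprocity: 9 ≡ 1 and 11 ≡ 3 (mod 4), so (9/11) = +(11/9).
Reduce top mod 9: now compute (2/9).
Pull out 2: since 9 ≡ 1 (mod 8), (2/9) = +1.
Reached (1/9) = 1. Collecting the sign flips along the way, the symbol is +1.

1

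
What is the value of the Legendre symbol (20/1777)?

-1

Pull out 2^2: since 1777 ≡ 1 (mod 8), (2/1777) = +1, so (2/1777)^2 = +1.
Reciprocity: 5 ≡ 1 and 1777 ≡ 1 (mod 4), so (5/1777) = +(1777/5).
Reduce top mod 5: now compute (2/5).
Pull out 2: since 5 ≡ 5 (mod 8), (2/5) = -1.
Reached (1/5) = 1. Collecting the sign flips along the way, the symbol is -1.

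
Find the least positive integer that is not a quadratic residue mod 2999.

17

(2/2999) = +1, so 2 is a residue.
(3/2999) = +1, so 3 is a residue.
(4/2999) = +1, so 4 is a residue.
(5/2999) = +1, so 5 is a residue.
(6/2999) = +1, so 6 is a residue.
(7/2999) = +1, so 7 is a residue.
(8/2999) = +1, so 8 is a residue.
(9/2999) = +1, so 9 is a residue.
(10/2999) = +1, so 10 is a residue.
(11/2999) = +1, so 11 is a residue.
(12/2999) = +1, so 12 is a residue.
(13/2999) = +1, so 13 is a residue.
(14/2999) = +1, so 14 is a residue.
(15/2999) = +1, so 15 is a residue.
(16/2999) = +1, so 16 is a residue.
(17/2999) = −1, so 17 is the smallest positive non-residue mod 2999.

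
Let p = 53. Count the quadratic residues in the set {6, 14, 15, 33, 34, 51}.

(6/53) = +1 → QR.
(14/53) = -1 → non-residue.
(15/53) = +1 → QR.
(33/53) = -1 → non-residue.
(34/53) = -1 → non-residue.
(51/53) = -1 → non-residue.
Total quadratic residues among the 6: 2.

2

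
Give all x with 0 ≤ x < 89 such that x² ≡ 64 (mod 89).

89 ≡ 1 (mod 4), so we find a root by search.
Trying successive values, 8² = 64 ≡ 64 (mod 89). The other root is 89 − 8 = 81.

8, 81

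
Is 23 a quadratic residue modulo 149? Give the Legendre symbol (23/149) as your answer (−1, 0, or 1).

-1

Reciprocity: 23 ≡ 3 and 149 ≡ 1 (mod 4), so (23/149) = +(149/23).
Reduce top mod 23: now compute (11/23).
Reciprocity: 11 ≡ 3 and 23 ≡ 3 (mod 4), so (11/23) = −(23/11).
Reduce top mod 11: now compute (1/11).
Reached (1/11) = 1. Collecting the sign flips along the way, the symbol is -1.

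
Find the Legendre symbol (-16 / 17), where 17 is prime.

Euler's criterion: (-16/17) ≡ 1^8 (mod 17).
1^2 ≡ 1 (mod 17)
1^4 ≡ 1 (mod 17)
1^8 ≡ 1 (mod 17)
1^8 = 1^(8) ≡ 1 (mod 17).
Result is 1, so (-16/17) = 1.

1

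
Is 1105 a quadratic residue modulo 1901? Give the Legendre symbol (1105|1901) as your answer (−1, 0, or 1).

Reciprocity: 1105 ≡ 1 and 1901 ≡ 1 (mod 4), so (1105/1901) = +(1901/1105).
Reduce top mod 1105: now compute (796/1105).
Pull out 2^2: since 1105 ≡ 1 (mod 8), (2/1105) = +1, so (2/1105)^2 = +1.
Reciprocity: 199 ≡ 3 and 1105 ≡ 1 (mod 4), so (199/1105) = +(1105/199).
Reduce top mod 199: now compute (110/199).
Pull out 2: since 199 ≡ 7 (mod 8), (2/199) = +1.
Reciprocity: 55 ≡ 3 and 199 ≡ 3 (mod 4), so (55/199) = −(199/55).
Reduce top mod 55: now compute (34/55).
Pull out 2: since 55 ≡ 7 (mod 8), (2/55) = +1.
Reciprocity: 17 ≡ 1 and 55 ≡ 3 (mod 4), so (17/55) = +(55/17).
Reduce top mod 17: now compute (4/17).
Pull out 2^2: since 17 ≡ 1 (mod 8), (2/17) = +1, so (2/17)^2 = +1.
Reached (1/17) = 1. Collecting the sign flips along the way, the symbol is -1.

-1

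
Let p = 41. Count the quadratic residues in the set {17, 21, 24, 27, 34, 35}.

1

(17/41) = -1 → non-residue.
(21/41) = +1 → QR.
(24/41) = -1 → non-residue.
(27/41) = -1 → non-residue.
(34/41) = -1 → non-residue.
(35/41) = -1 → non-residue.
Total quadratic residues among the 6: 1.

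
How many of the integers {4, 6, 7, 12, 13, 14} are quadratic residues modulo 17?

2

(4/17) = +1 → QR.
(6/17) = -1 → non-residue.
(7/17) = -1 → non-residue.
(12/17) = -1 → non-residue.
(13/17) = +1 → QR.
(14/17) = -1 → non-residue.
Total quadratic residues among the 6: 2.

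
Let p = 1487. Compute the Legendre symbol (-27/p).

First reduce: -27 ≡ 1460 (mod 1487).
Pull out 2^2: since 1487 ≡ 7 (mod 8), (2/1487) = +1, so (2/1487)^2 = +1.
Reciprocity: 365 ≡ 1 and 1487 ≡ 3 (mod 4), so (365/1487) = +(1487/365).
Reduce top mod 365: now compute (27/365).
Reciprocity: 27 ≡ 3 and 365 ≡ 1 (mod 4), so (27/365) = +(365/27).
Reduce top mod 27: now compute (14/27).
Pull out 2: since 27 ≡ 3 (mod 8), (2/27) = -1.
Reciprocity: 7 ≡ 3 and 27 ≡ 3 (mod 4), so (7/27) = −(27/7).
Reduce top mod 7: now compute (6/7).
Pull out 2: since 7 ≡ 7 (mod 8), (2/7) = +1.
Reciprocity: 3 ≡ 3 and 7 ≡ 3 (mod 4), so (3/7) = −(7/3).
Reduce top mod 3: now compute (1/3).
Reached (1/3) = 1. Collecting the sign flips along the way, the symbol is -1.

-1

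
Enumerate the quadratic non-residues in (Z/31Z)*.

Square k = 1,…,15 (k and 31−k give the same square):
1²=1, 2²=4, 3²=9, 4²=16, 5²=25, 6²≡5, 7²≡18, 8²≡2, 9²≡19, 10²≡7, 11²≡28, 12²≡20, 13²≡14, 14²≡10, 15²≡8 (mod 31).
The residues are {1, 2, 4, 5, 7, 8, 9, 10, 14, 16, 18, 19, 20, 25, 28}; the non-residues are the remaining 15 nonzero classes.

3, 6, 11, 12, 13, 15, 17, 21, 22, 23, 24, 26, 27, 29, 30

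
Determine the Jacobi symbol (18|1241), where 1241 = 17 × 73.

Pull out 2: since 1241 ≡ 1 (mod 8), (2/1241) = +1.
Reciprocity: 9 ≡ 1 and 1241 ≡ 1 (mod 4), so (9/1241) = +(1241/9).
Reduce top mod 9: now compute (8/9).
Pull out 2^3: since 9 ≡ 1 (mod 8), (2/9) = +1, so (2/9)^3 = +1.
Reached (1/9) = 1. Collecting the sign flips along the way, the symbol is +1.

1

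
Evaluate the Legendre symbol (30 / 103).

1

Euler's criterion: (30/103) ≡ 30^51 (mod 103).
30^2 ≡ 76 (mod 103)
30^4 ≡ 8 (mod 103)
30^8 ≡ 64 (mod 103)
30^16 ≡ 79 (mod 103)
30^32 ≡ 61 (mod 103)
30^51 = 30^(32+16+2+1) ≡ 1 (mod 103).
Result is 1, so (30/103) = 1.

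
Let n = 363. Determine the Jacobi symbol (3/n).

Reciprocity: 3 ≡ 3 and 363 ≡ 3 (mod 4), so (3/363) = −(363/3).
Reduce top mod 3: now compute (0/3).
Top reduces to 0: gcd > 1, so the symbol is 0.

0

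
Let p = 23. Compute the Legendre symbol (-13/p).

-1

First reduce: -13 ≡ 10 (mod 23).
Pull out 2: since 23 ≡ 7 (mod 8), (2/23) = +1.
Reciprocity: 5 ≡ 1 and 23 ≡ 3 (mod 4), so (5/23) = +(23/5).
Reduce top mod 5: now compute (3/5).
Reciprocity: 3 ≡ 3 and 5 ≡ 1 (mod 4), so (3/5) = +(5/3).
Reduce top mod 3: now compute (2/3).
Pull out 2: since 3 ≡ 3 (mod 8), (2/3) = -1.
Reached (1/3) = 1. Collecting the sign flips along the way, the symbol is -1.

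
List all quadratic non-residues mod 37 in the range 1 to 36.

Square k = 1,…,18 (k and 37−k give the same square):
1²=1, 2²=4, 3²=9, 4²=16, 5²=25, 6²=36, 7²≡12, 8²≡27, 9²≡7, 10²≡26, 11²≡10, 12²≡33, 13²≡21, 14²≡11, 15²≡3, 16²≡34, 17²≡30, 18²≡28 (mod 37).
The residues are {1, 3, 4, 7, 9, 10, 11, 12, 16, 21, 25, 26, 27, 28, 30, 33, 34, 36}; the non-residues are the remaining 18 nonzero classes.

2,5,6,8,13,14,15,17,18,19,20,22,23,24,29,31,32,35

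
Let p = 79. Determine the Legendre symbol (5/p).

1

Reciprocity: 5 ≡ 1 and 79 ≡ 3 (mod 4), so (5/79) = +(79/5).
Reduce top mod 5: now compute (4/5).
Pull out 2^2: since 5 ≡ 5 (mod 8), (2/5) = -1, so (2/5)^2 = +1.
Reached (1/5) = 1. Collecting the sign flips along the way, the symbol is +1.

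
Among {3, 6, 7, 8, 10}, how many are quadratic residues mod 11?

(3/11) = +1 → QR.
(6/11) = -1 → non-residue.
(7/11) = -1 → non-residue.
(8/11) = -1 → non-residue.
(10/11) = -1 → non-residue.
Total quadratic residues among the 5: 1.

1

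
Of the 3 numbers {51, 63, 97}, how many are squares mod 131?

(51/131) = -1 → non-residue.
(63/131) = +1 → QR.
(97/131) = -1 → non-residue.
Total quadratic residues among the 3: 1.

1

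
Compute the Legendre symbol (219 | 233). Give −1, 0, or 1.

Euler's criterion: (219/233) ≡ 219^116 (mod 233).
219^2 ≡ 196 (mod 233)
219^4 ≡ 204 (mod 233)
219^8 ≡ 142 (mod 233)
219^16 ≡ 126 (mod 233)
219^32 ≡ 32 (mod 233)
219^64 ≡ 92 (mod 233)
219^116 = 219^(64+32+16+4) ≡ 1 (mod 233).
Result is 1, so (219/233) = 1.

1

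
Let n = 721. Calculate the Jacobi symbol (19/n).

-1

Reciprocity: 19 ≡ 3 and 721 ≡ 1 (mod 4), so (19/721) = +(721/19).
Reduce top mod 19: now compute (18/19).
Pull out 2: since 19 ≡ 3 (mod 8), (2/19) = -1.
Reciprocity: 9 ≡ 1 and 19 ≡ 3 (mod 4), so (9/19) = +(19/9).
Reduce top mod 9: now compute (1/9).
Reached (1/9) = 1. Collecting the sign flips along the way, the symbol is -1.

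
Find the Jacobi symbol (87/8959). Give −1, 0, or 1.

Reciprocity: 87 ≡ 3 and 8959 ≡ 3 (mod 4), so (87/8959) = −(8959/87).
Reduce top mod 87: now compute (85/87).
Reciprocity: 85 ≡ 1 and 87 ≡ 3 (mod 4), so (85/87) = +(87/85).
Reduce top mod 85: now compute (2/85).
Pull out 2: since 85 ≡ 5 (mod 8), (2/85) = -1.
Reached (1/85) = 1. Collecting the sign flips along the way, the symbol is +1.

1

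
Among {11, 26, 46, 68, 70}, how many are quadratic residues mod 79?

(11/79) = +1 → QR.
(26/79) = +1 → QR.
(46/79) = +1 → QR.
(68/79) = -1 → non-residue.
(70/79) = -1 → non-residue.
Total quadratic residues among the 5: 3.

3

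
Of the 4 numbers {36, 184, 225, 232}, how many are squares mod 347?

3

(36/347) = +1 → QR.
(184/347) = +1 → QR.
(225/347) = +1 → QR.
(232/347) = -1 → non-residue.
Total quadratic residues among the 4: 3.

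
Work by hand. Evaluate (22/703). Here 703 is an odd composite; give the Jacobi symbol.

Pull out 2: since 703 ≡ 7 (mod 8), (2/703) = +1.
Reciprocity: 11 ≡ 3 and 703 ≡ 3 (mod 4), so (11/703) = −(703/11).
Reduce top mod 11: now compute (10/11).
Pull out 2: since 11 ≡ 3 (mod 8), (2/11) = -1.
Reciprocity: 5 ≡ 1 and 11 ≡ 3 (mod 4), so (5/11) = +(11/5).
Reduce top mod 5: now compute (1/5).
Reached (1/5) = 1. Collecting the sign flips along the way, the symbol is +1.

1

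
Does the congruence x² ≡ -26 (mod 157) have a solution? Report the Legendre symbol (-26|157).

First reduce: -26 ≡ 131 (mod 157).
Reciprocity: 131 ≡ 3 and 157 ≡ 1 (mod 4), so (131/157) = +(157/131).
Reduce top mod 131: now compute (26/131).
Pull out 2: since 131 ≡ 3 (mod 8), (2/131) = -1.
Reciprocity: 13 ≡ 1 and 131 ≡ 3 (mod 4), so (13/131) = +(131/13).
Reduce top mod 13: now compute (1/13).
Reached (1/13) = 1. Collecting the sign flips along the way, the symbol is -1.

-1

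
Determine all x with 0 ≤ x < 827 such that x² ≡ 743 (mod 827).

Since 827 ≡ 3 (mod 4), a square root of 743 is 743^((827+1)/4) = 743^207 mod 827.
Repeated squaring: 743^2≡440, 743^4≡82, 743^8≡108, 743^16≡86, 743^32≡780, 743^64≡555, 743^128≡381 (mod 827).
743^207 = 743^(128+64+8+4+2+1) ≡ 716 (mod 827).
Check: 716² = 512656 ≡ 743 (mod 827). The two roots are 111 and 716.

111, 716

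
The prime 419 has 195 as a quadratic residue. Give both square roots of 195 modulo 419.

Since 419 ≡ 3 (mod 4), a square root of 195 is 195^((419+1)/4) = 195^105 mod 419.
Repeated squaring: 195^2≡315, 195^4≡341, 195^8≡218, 195^16≡177, 195^32≡323, 195^64≡417 (mod 419).
195^105 = 195^(64+32+8+1) ≡ 219 (mod 419).
Check: 219² = 47961 ≡ 195 (mod 419). The two roots are 200 and 219.

200, 219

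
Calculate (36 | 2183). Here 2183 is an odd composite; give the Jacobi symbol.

Pull out 2^2: since 2183 ≡ 7 (mod 8), (2/2183) = +1, so (2/2183)^2 = +1.
Reciprocity: 9 ≡ 1 and 2183 ≡ 3 (mod 4), so (9/2183) = +(2183/9).
Reduce top mod 9: now compute (5/9).
Reciprocity: 5 ≡ 1 and 9 ≡ 1 (mod 4), so (5/9) = +(9/5).
Reduce top mod 5: now compute (4/5).
Pull out 2^2: since 5 ≡ 5 (mod 8), (2/5) = -1, so (2/5)^2 = +1.
Reached (1/5) = 1. Collecting the sign flips along the way, the symbol is +1.

1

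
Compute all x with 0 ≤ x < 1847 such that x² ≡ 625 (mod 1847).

25, 1822

Since 1847 ≡ 3 (mod 4), a square root of 625 is 625^((1847+1)/4) = 625^462 mod 1847.
Repeated squaring: 625^2≡908, 625^4≡702, 625^8≡1502, 625^16≡817, 625^32≡722, 625^64≡430, 625^128≡200, 625^256≡1213 (mod 1847).
625^462 = 625^(256+128+64+8+4+2) ≡ 25 (mod 1847).
Check: 25² = 625 ≡ 625 (mod 1847). The two roots are 25 and 1822.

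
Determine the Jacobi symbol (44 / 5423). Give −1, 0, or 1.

0

Pull out 2^2: since 5423 ≡ 7 (mod 8), (2/5423) = +1, so (2/5423)^2 = +1.
Reciprocity: 11 ≡ 3 and 5423 ≡ 3 (mod 4), so (11/5423) = −(5423/11).
Reduce top mod 11: now compute (0/11).
Top reduces to 0: gcd > 1, so the symbol is 0.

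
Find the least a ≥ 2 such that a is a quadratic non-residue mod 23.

5

(2/23) = +1, so 2 is a residue.
(3/23) = +1, so 3 is a residue.
(4/23) = +1, so 4 is a residue.
(5/23) = −1, so 5 is the smallest positive non-residue mod 23.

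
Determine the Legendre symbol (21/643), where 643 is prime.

Reciprocity: 21 ≡ 1 and 643 ≡ 3 (mod 4), so (21/643) = +(643/21).
Reduce top mod 21: now compute (13/21).
Reciprocity: 13 ≡ 1 and 21 ≡ 1 (mod 4), so (13/21) = +(21/13).
Reduce top mod 13: now compute (8/13).
Pull out 2^3: since 13 ≡ 5 (mod 8), (2/13) = -1, so (2/13)^3 = -1.
Reached (1/13) = 1. Collecting the sign flips along the way, the symbol is -1.

-1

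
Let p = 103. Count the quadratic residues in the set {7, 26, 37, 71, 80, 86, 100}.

3

(7/103) = +1 → QR.
(26/103) = +1 → QR.
(37/103) = -1 → non-residue.
(71/103) = -1 → non-residue.
(80/103) = -1 → non-residue.
(86/103) = -1 → non-residue.
(100/103) = +1 → QR.
Total quadratic residues among the 7: 3.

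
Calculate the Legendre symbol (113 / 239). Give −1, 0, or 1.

1

Reciprocity: 113 ≡ 1 and 239 ≡ 3 (mod 4), so (113/239) = +(239/113).
Reduce top mod 113: now compute (13/113).
Reciprocity: 13 ≡ 1 and 113 ≡ 1 (mod 4), so (13/113) = +(113/13).
Reduce top mod 13: now compute (9/13).
Reciprocity: 9 ≡ 1 and 13 ≡ 1 (mod 4), so (9/13) = +(13/9).
Reduce top mod 9: now compute (4/9).
Pull out 2^2: since 9 ≡ 1 (mod 8), (2/9) = +1, so (2/9)^2 = +1.
Reached (1/9) = 1. Collecting the sign flips along the way, the symbol is +1.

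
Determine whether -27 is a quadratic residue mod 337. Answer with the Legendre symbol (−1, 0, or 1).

Euler's criterion: (-27/337) ≡ 310^168 (mod 337).
310^2 ≡ 55 (mod 337)
310^4 ≡ 329 (mod 337)
310^8 ≡ 64 (mod 337)
310^16 ≡ 52 (mod 337)
310^32 ≡ 8 (mod 337)
310^64 ≡ 64 (mod 337)
310^128 ≡ 52 (mod 337)
310^168 = 310^(128+32+8) ≡ 1 (mod 337).
Result is 1, so (-27/337) = 1.

1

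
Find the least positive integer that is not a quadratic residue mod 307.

2

(2/307) = −1, so 2 is the smallest positive non-residue mod 307.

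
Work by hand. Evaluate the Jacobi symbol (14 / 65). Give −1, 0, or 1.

Pull out 2: since 65 ≡ 1 (mod 8), (2/65) = +1.
Reciprocity: 7 ≡ 3 and 65 ≡ 1 (mod 4), so (7/65) = +(65/7).
Reduce top mod 7: now compute (2/7).
Pull out 2: since 7 ≡ 7 (mod 8), (2/7) = +1.
Reached (1/7) = 1. Collecting the sign flips along the way, the symbol is +1.

1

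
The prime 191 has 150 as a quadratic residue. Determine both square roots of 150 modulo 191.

36, 155

Since 191 ≡ 3 (mod 4), a square root of 150 is 150^((191+1)/4) = 150^48 mod 191.
Repeated squaring: 150^2≡153, 150^4≡107, 150^8≡180, 150^16≡121, 150^32≡125 (mod 191).
150^48 = 150^(32+16) ≡ 36 (mod 191).
Check: 36² = 1296 ≡ 150 (mod 191). The two roots are 36 and 155.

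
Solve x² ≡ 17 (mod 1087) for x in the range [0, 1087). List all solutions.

136, 951

Since 1087 ≡ 3 (mod 4), a square root of 17 is 17^((1087+1)/4) = 17^272 mod 1087.
Repeated squaring: 17^2≡289, 17^4≡909, 17^8≡161, 17^16≡920, 17^32≡714, 17^64≡1080, 17^128≡49, 17^256≡227 (mod 1087).
17^272 = 17^(256+16) ≡ 136 (mod 1087).
Check: 136² = 18496 ≡ 17 (mod 1087). The two roots are 136 and 951.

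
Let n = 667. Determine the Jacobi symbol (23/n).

Reciprocity: 23 ≡ 3 and 667 ≡ 3 (mod 4), so (23/667) = −(667/23).
Reduce top mod 23: now compute (0/23).
Top reduces to 0: gcd > 1, so the symbol is 0.

0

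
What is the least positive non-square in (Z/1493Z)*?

(2/1493) = −1, so 2 is the smallest positive non-residue mod 1493.

2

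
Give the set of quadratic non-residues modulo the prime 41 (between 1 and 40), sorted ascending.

3, 6, 7, 11, 12, 13, 14, 15, 17, 19, 22, 24, 26, 27, 28, 29, 30, 34, 35, 38

Square k = 1,…,20 (k and 41−k give the same square):
1²=1, 2²=4, 3²=9, 4²=16, 5²=25, 6²=36, 7²≡8, 8²≡23, 9²≡40, 10²≡18, 11²≡39, 12²≡21, 13²≡5, 14²≡32, 15²≡20, 16²≡10, 17²≡2, 18²≡37, 19²≡33, 20²≡31 (mod 41).
The residues are {1, 2, 4, 5, 8, 9, 10, 16, 18, 20, 21, 23, 25, 31, 32, 33, 36, 37, 39, 40}; the non-residues are the remaining 20 nonzero classes.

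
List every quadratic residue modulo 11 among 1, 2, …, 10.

Square k = 1,…,5 (k and 11−k give the same square):
1²=1, 2²=4, 3²=9, 4²≡5, 5²≡3 (mod 11).
So the quadratic residues mod 11 are {1, 3, 4, 5, 9}.

1,3,4,5,9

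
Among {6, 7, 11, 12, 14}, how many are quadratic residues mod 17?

0

(6/17) = -1 → non-residue.
(7/17) = -1 → non-residue.
(11/17) = -1 → non-residue.
(12/17) = -1 → non-residue.
(14/17) = -1 → non-residue.
Total quadratic residues among the 5: 0.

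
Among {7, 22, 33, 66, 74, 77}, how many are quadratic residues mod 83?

(7/83) = +1 → QR.
(22/83) = -1 → non-residue.
(33/83) = +1 → QR.
(66/83) = -1 → non-residue.
(74/83) = -1 → non-residue.
(77/83) = +1 → QR.
Total quadratic residues among the 6: 3.

3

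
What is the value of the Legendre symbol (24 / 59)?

Euler's criterion: (24/59) ≡ 24^29 (mod 59).
24^2 ≡ 45 (mod 59)
24^4 ≡ 19 (mod 59)
24^8 ≡ 7 (mod 59)
24^16 ≡ 49 (mod 59)
24^29 = 24^(16+8+4+1) ≡ 58 (mod 59).
Result is 58 ≡ −1, so (24/59) = −1.

-1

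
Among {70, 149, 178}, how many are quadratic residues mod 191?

(70/191) = -1 → non-residue.
(149/191) = +1 → QR.
(178/191) = -1 → non-residue.
Total quadratic residues among the 3: 1.

1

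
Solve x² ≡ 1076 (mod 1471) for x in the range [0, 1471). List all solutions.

600, 871

Since 1471 ≡ 3 (mod 4), a square root of 1076 is 1076^((1471+1)/4) = 1076^368 mod 1471.
Repeated squaring: 1076^2≡99, 1076^4≡975, 1076^8≡359, 1076^16≡904, 1076^32≡811, 1076^64≡184, 1076^128≡23, 1076^256≡529 (mod 1471).
1076^368 = 1076^(256+64+32+16) ≡ 871 (mod 1471).
Check: 871² = 758641 ≡ 1076 (mod 1471). The two roots are 600 and 871.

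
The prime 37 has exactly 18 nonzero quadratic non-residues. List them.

2,5,6,8,13,14,15,17,18,19,20,22,23,24,29,31,32,35

Square k = 1,…,18 (k and 37−k give the same square):
1²=1, 2²=4, 3²=9, 4²=16, 5²=25, 6²=36, 7²≡12, 8²≡27, 9²≡7, 10²≡26, 11²≡10, 12²≡33, 13²≡21, 14²≡11, 15²≡3, 16²≡34, 17²≡30, 18²≡28 (mod 37).
The residues are {1, 3, 4, 7, 9, 10, 11, 12, 16, 21, 25, 26, 27, 28, 30, 33, 34, 36}; the non-residues are the remaining 18 nonzero classes.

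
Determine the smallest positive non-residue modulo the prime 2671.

(2/2671) = +1, so 2 is a residue.
(3/2671) = −1, so 3 is the smallest positive non-residue mod 2671.

3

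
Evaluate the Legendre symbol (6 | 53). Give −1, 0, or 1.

1

Pull out 2: since 53 ≡ 5 (mod 8), (2/53) = -1.
Reciprocity: 3 ≡ 3 and 53 ≡ 1 (mod 4), so (3/53) = +(53/3).
Reduce top mod 3: now compute (2/3).
Pull out 2: since 3 ≡ 3 (mod 8), (2/3) = -1.
Reached (1/3) = 1. Collecting the sign flips along the way, the symbol is +1.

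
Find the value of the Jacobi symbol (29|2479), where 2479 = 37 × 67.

Reciprocity: 29 ≡ 1 and 2479 ≡ 3 (mod 4), so (29/2479) = +(2479/29).
Reduce top mod 29: now compute (14/29).
Pull out 2: since 29 ≡ 5 (mod 8), (2/29) = -1.
Reciprocity: 7 ≡ 3 and 29 ≡ 1 (mod 4), so (7/29) = +(29/7).
Reduce top mod 7: now compute (1/7).
Reached (1/7) = 1. Collecting the sign flips along the way, the symbol is -1.

-1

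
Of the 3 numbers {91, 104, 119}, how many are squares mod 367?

2

(91/367) = +1 → QR.
(104/367) = +1 → QR.
(119/367) = -1 → non-residue.
Total quadratic residues among the 3: 2.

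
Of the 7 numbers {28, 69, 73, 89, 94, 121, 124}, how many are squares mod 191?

(28/191) = -1 → non-residue.
(69/191) = +1 → QR.
(73/191) = -1 → non-residue.
(89/191) = -1 → non-residue.
(94/191) = -1 → non-residue.
(121/191) = +1 → QR.
(124/191) = -1 → non-residue.
Total quadratic residues among the 7: 2.

2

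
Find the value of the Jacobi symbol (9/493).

1

Reciprocity: 9 ≡ 1 and 493 ≡ 1 (mod 4), so (9/493) = +(493/9).
Reduce top mod 9: now compute (7/9).
Reciprocity: 7 ≡ 3 and 9 ≡ 1 (mod 4), so (7/9) = +(9/7).
Reduce top mod 7: now compute (2/7).
Pull out 2: since 7 ≡ 7 (mod 8), (2/7) = +1.
Reached (1/7) = 1. Collecting the sign flips along the way, the symbol is +1.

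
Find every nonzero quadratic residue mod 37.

Square k = 1,…,18 (k and 37−k give the same square):
1²=1, 2²=4, 3²=9, 4²=16, 5²=25, 6²=36, 7²≡12, 8²≡27, 9²≡7, 10²≡26, 11²≡10, 12²≡33, 13²≡21, 14²≡11, 15²≡3, 16²≡34, 17²≡30, 18²≡28 (mod 37).
So the quadratic residues mod 37 are {1, 3, 4, 7, 9, 10, 11, 12, 16, 21, 25, 26, 27, 28, 30, 33, 34, 36}.

1, 3, 4, 7, 9, 10, 11, 12, 16, 21, 25, 26, 27, 28, 30, 33, 34, 36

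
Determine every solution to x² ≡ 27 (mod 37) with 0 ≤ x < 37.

8, 29

37 ≡ 1 (mod 4), so we find a root by search.
Trying successive values, 8² = 64 ≡ 27 (mod 37). The other root is 37 − 8 = 29.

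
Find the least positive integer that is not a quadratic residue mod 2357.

2

(2/2357) = −1, so 2 is the smallest positive non-residue mod 2357.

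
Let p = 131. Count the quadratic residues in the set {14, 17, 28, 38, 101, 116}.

3

(14/131) = -1 → non-residue.
(17/131) = -1 → non-residue.
(28/131) = +1 → QR.
(38/131) = +1 → QR.
(101/131) = +1 → QR.
(116/131) = -1 → non-residue.
Total quadratic residues among the 6: 3.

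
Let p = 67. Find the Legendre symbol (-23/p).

Euler's criterion: (-23/67) ≡ 44^33 (mod 67).
44^2 ≡ 60 (mod 67)
44^4 ≡ 49 (mod 67)
44^8 ≡ 56 (mod 67)
44^16 ≡ 54 (mod 67)
44^32 ≡ 35 (mod 67)
44^33 = 44^(32+1) ≡ 66 (mod 67).
Result is 66 ≡ −1, so (-23/67) = −1.

-1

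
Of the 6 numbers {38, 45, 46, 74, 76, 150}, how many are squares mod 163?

4

(38/163) = +1 → QR.
(45/163) = -1 → non-residue.
(46/163) = +1 → QR.
(74/163) = +1 → QR.
(76/163) = -1 → non-residue.
(150/163) = +1 → QR.
Total quadratic residues among the 6: 4.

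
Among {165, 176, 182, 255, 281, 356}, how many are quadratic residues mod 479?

3

(165/479) = +1 → QR.
(176/479) = +1 → QR.
(182/479) = -1 → non-residue.
(255/479) = -1 → non-residue.
(281/479) = -1 → non-residue.
(356/479) = +1 → QR.
Total quadratic residues among the 6: 3.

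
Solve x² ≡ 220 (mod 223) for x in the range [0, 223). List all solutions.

79, 144

Since 223 ≡ 3 (mod 4), a square root of 220 is 220^((223+1)/4) = 220^56 mod 223.
Repeated squaring: 220^2≡9, 220^4≡81, 220^8≡94, 220^16≡139, 220^32≡143 (mod 223).
220^56 = 220^(32+16+8) ≡ 144 (mod 223).
Check: 144² = 20736 ≡ 220 (mod 223). The two roots are 79 and 144.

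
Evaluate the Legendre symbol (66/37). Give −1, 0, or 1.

First reduce: 66 ≡ 29 (mod 37).
Reciprocity: 29 ≡ 1 and 37 ≡ 1 (mod 4), so (29/37) = +(37/29).
Reduce top mod 29: now compute (8/29).
Pull out 2^3: since 29 ≡ 5 (mod 8), (2/29) = -1, so (2/29)^3 = -1.
Reached (1/29) = 1. Collecting the sign flips along the way, the symbol is -1.

-1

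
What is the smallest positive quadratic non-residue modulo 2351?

(2/2351) = +1, so 2 is a residue.
(3/2351) = +1, so 3 is a residue.
(4/2351) = +1, so 4 is a residue.
(5/2351) = +1, so 5 is a residue.
(6/2351) = +1, so 6 is a residue.
(7/2351) = +1, so 7 is a residue.
(8/2351) = +1, so 8 is a residue.
(9/2351) = +1, so 9 is a residue.
(10/2351) = +1, so 10 is a residue.
(11/2351) = +1, so 11 is a residue.
(12/2351) = +1, so 12 is a residue.
(13/2351) = −1, so 13 is the smallest positive non-residue mod 2351.

13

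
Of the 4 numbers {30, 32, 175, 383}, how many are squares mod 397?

2

(30/397) = +1 → QR.
(32/397) = -1 → non-residue.
(175/397) = -1 → non-residue.
(383/397) = +1 → QR.
Total quadratic residues among the 4: 2.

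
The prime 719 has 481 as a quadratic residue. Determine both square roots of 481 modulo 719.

171, 548

Since 719 ≡ 3 (mod 4), a square root of 481 is 481^((719+1)/4) = 481^180 mod 719.
Repeated squaring: 481^2≡562, 481^4≡203, 481^8≡226, 481^16≡27, 481^32≡10, 481^64≡100, 481^128≡653 (mod 719).
481^180 = 481^(128+32+16+4) ≡ 548 (mod 719).
Check: 548² = 300304 ≡ 481 (mod 719). The two roots are 171 and 548.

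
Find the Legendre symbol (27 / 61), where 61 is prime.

1

Reciprocity: 27 ≡ 3 and 61 ≡ 1 (mod 4), so (27/61) = +(61/27).
Reduce top mod 27: now compute (7/27).
Reciprocity: 7 ≡ 3 and 27 ≡ 3 (mod 4), so (7/27) = −(27/7).
Reduce top mod 7: now compute (6/7).
Pull out 2: since 7 ≡ 7 (mod 8), (2/7) = +1.
Reciprocity: 3 ≡ 3 and 7 ≡ 3 (mod 4), so (3/7) = −(7/3).
Reduce top mod 3: now compute (1/3).
Reached (1/3) = 1. Collecting the sign flips along the way, the symbol is +1.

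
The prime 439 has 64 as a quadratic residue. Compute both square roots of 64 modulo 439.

Since 439 ≡ 3 (mod 4), a square root of 64 is 64^((439+1)/4) = 64^110 mod 439.
Repeated squaring: 64^2≡145, 64^4≡392, 64^8≡14, 64^16≡196, 64^32≡223, 64^64≡122 (mod 439).
64^110 = 64^(64+32+8+4+2) ≡ 8 (mod 439).
Check: 8² = 64 ≡ 64 (mod 439). The two roots are 8 and 431.

8, 431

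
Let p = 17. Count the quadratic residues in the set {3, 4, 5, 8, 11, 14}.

(3/17) = -1 → non-residue.
(4/17) = +1 → QR.
(5/17) = -1 → non-residue.
(8/17) = +1 → QR.
(11/17) = -1 → non-residue.
(14/17) = -1 → non-residue.
Total quadratic residues among the 6: 2.

2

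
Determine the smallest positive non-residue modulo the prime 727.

(2/727) = +1, so 2 is a residue.
(3/727) = −1, so 3 is the smallest positive non-residue mod 727.

3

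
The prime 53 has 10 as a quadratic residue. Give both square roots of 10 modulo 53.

13, 40

53 ≡ 1 (mod 4), so we find a root by search.
Trying successive values, 13² = 169 ≡ 10 (mod 53). The other root is 53 − 13 = 40.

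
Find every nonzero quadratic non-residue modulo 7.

Square k = 1,…,3 (k and 7−k give the same square):
1²=1, 2²=4, 3²≡2 (mod 7).
The residues are {1, 2, 4}; the non-residues are the remaining 3 nonzero classes.

3 5 6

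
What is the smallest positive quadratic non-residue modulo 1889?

(2/1889) = +1, so 2 is a residue.
(3/1889) = −1, so 3 is the smallest positive non-residue mod 1889.

3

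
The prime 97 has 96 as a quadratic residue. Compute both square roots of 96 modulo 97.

97 ≡ 1 (mod 4), so we find a root by search.
Trying successive values, 22² = 484 ≡ 96 (mod 97). The other root is 97 − 22 = 75.

22, 75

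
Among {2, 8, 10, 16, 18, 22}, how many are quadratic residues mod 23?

(2/23) = +1 → QR.
(8/23) = +1 → QR.
(10/23) = -1 → non-residue.
(16/23) = +1 → QR.
(18/23) = +1 → QR.
(22/23) = -1 → non-residue.
Total quadratic residues among the 6: 4.

4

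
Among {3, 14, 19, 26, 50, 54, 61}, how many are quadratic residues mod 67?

4

(3/67) = -1 → non-residue.
(14/67) = +1 → QR.
(19/67) = +1 → QR.
(26/67) = +1 → QR.
(50/67) = -1 → non-residue.
(54/67) = +1 → QR.
(61/67) = -1 → non-residue.
Total quadratic residues among the 7: 4.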